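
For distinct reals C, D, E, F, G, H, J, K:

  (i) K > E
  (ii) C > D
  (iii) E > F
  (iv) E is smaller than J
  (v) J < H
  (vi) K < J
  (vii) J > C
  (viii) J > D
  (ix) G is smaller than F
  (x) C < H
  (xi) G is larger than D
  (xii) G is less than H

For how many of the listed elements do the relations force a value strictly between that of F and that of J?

The relations place F below J. An element lies strictly between them when it is forced above F and also forced below J.
Above F: {E, K, H}. Below J: {D, G, E, C, K}.
Intersection: {E, K} — 2.

2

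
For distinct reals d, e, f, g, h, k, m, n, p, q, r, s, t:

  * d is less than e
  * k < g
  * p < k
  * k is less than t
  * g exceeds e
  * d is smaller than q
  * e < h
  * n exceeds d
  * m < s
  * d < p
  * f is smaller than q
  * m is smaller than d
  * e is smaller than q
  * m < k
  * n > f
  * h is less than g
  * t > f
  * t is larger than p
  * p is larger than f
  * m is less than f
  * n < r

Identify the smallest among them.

Chaining upward from m: directly above it, d, s, f, k; then p, e, q, t, n, g; then h, r.
That covers every other element, and nothing is given below m, so m is the smallest.

m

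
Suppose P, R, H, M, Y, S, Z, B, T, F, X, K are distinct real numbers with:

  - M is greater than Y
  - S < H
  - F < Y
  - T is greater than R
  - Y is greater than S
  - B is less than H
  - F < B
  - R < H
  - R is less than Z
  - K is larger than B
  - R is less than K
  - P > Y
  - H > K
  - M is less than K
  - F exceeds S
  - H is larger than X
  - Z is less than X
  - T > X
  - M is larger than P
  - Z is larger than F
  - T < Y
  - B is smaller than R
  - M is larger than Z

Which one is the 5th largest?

Piecing the relations together gives one ordering: S < F < B < R < Z < X < T < Y < P < M < K < H.
Counting 5 from the largest end gives Y.

Y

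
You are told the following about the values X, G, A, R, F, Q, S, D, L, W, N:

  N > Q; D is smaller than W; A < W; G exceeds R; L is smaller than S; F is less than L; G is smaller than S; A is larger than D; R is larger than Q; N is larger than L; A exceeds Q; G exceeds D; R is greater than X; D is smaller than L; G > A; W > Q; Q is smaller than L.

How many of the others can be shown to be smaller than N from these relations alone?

From N the given relations immediately reach Q, L.
From those, D, F — 4 in total.
Nothing else is reachable below N; 4 in all.

4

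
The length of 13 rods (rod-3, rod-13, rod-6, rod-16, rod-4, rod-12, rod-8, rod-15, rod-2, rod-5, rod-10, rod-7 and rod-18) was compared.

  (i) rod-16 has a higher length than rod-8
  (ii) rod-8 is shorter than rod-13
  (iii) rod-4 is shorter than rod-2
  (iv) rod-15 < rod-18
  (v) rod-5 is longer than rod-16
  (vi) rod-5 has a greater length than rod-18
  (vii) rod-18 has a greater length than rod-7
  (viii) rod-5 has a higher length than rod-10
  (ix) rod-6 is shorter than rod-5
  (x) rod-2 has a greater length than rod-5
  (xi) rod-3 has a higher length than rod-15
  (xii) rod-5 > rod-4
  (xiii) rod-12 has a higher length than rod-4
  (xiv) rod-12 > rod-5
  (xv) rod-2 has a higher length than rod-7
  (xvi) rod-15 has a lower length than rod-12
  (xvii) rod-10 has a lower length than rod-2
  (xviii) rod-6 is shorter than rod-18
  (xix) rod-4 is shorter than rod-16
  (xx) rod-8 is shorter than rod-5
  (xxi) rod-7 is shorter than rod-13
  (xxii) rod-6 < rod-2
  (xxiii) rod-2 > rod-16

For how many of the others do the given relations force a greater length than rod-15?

5

From rod-15 the given relations immediately reach rod-3, rod-18, rod-12.
From those, rod-5 — 4 in total.
From those, rod-2 — 5 in total.
Nothing else is reachable above rod-15; 5 in all.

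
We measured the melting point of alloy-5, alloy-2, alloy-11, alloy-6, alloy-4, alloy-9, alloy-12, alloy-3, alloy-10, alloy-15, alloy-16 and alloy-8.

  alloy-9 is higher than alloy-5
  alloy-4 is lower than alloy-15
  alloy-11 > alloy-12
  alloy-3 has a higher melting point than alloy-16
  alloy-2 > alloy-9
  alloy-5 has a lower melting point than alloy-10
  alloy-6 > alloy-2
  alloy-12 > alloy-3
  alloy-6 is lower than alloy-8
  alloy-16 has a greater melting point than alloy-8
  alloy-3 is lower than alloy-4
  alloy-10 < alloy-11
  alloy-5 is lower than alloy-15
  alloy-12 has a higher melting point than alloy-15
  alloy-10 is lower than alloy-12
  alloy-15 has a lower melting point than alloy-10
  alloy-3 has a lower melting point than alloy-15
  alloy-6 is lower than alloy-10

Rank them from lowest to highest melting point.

alloy-5 < alloy-9 < alloy-2 < alloy-6 < alloy-8 < alloy-16 < alloy-3 < alloy-4 < alloy-15 < alloy-10 < alloy-12 < alloy-11

Each adjacent pair is fixed by a given relation: alloy-5 < alloy-9; alloy-9 < alloy-2; alloy-2 < alloy-6; alloy-6 < alloy-8; alloy-8 < alloy-16; alloy-16 < alloy-3; alloy-3 < alloy-4; alloy-4 < alloy-15; alloy-15 < alloy-10; alloy-10 < alloy-12; alloy-12 < alloy-11. Chaining them end to end gives the full order.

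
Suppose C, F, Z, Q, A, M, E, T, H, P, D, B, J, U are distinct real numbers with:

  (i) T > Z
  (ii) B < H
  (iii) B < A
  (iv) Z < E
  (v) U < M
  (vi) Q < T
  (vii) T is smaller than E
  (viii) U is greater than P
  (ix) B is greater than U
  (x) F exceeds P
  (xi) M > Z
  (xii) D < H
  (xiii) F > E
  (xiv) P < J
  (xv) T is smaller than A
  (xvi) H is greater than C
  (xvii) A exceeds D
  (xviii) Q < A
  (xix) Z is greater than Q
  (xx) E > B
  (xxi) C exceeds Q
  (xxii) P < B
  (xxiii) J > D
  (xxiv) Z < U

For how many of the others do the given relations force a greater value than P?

Directly above P: U, B, J, F.
One step further: E, H, A, M (8 so far).
Nothing else is reachable above P; 8 in all.

8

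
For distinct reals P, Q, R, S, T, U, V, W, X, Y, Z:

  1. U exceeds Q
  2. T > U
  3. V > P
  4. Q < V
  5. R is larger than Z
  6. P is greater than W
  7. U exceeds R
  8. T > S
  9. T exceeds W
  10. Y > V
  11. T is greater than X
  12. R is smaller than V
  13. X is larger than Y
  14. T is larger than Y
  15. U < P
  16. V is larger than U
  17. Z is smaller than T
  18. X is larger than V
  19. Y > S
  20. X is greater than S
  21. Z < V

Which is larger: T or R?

R < U and U < P give R < P.
Then P < V extends the chain to V.
With V < Y: R < U < P < V < Y.
Then Y < X extends the chain to X.
Then X < T extends the chain to T.
So R < T; T is the larger of the two.

T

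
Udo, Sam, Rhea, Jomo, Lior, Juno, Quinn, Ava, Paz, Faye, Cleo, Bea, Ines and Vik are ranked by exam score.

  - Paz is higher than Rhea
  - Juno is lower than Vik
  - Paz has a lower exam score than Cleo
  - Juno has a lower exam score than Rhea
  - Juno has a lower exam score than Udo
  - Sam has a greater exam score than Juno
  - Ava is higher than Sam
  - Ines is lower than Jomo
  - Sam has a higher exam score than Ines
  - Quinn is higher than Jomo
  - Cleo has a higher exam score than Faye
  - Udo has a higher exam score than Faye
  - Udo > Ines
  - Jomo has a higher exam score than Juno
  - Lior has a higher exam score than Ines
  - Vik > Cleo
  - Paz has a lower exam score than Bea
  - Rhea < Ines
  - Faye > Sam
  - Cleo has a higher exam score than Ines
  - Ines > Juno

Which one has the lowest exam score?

Chaining upward from Juno: directly above it, Rhea, Ines, Sam, Jomo, Udo, Vik; then Paz, Faye, Cleo, Lior, Ava, Quinn; then Bea.
That covers every other element, and nothing is given below Juno, so Juno is the lowest exam score.

Juno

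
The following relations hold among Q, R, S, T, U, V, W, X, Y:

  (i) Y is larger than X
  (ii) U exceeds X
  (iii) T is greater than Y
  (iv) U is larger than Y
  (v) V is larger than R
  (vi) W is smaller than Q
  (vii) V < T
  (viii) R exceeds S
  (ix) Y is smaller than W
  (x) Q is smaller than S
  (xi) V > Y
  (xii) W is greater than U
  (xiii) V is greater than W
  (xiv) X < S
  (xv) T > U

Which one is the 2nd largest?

Piecing the relations together gives one ordering: X < Y < U < W < Q < S < R < V < T.
The 2nd largest is V.

V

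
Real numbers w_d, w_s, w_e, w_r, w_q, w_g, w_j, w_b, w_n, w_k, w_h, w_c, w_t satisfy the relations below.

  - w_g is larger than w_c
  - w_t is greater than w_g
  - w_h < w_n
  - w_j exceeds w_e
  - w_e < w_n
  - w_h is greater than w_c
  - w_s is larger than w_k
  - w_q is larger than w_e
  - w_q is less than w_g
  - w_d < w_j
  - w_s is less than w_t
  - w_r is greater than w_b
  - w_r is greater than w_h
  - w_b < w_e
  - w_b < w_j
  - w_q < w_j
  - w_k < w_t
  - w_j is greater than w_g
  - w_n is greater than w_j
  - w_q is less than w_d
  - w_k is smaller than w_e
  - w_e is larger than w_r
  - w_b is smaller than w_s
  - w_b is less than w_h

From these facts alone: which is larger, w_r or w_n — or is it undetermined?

w_r < w_e and w_e < w_q give w_r < w_q.
With w_q < w_d: w_r < w_e < w_q < w_d.
With w_d < w_j: w_r < w_e < w_q < w_d < w_j.
Then w_j < w_n extends the chain to w_n.
So w_n is larger.

w_n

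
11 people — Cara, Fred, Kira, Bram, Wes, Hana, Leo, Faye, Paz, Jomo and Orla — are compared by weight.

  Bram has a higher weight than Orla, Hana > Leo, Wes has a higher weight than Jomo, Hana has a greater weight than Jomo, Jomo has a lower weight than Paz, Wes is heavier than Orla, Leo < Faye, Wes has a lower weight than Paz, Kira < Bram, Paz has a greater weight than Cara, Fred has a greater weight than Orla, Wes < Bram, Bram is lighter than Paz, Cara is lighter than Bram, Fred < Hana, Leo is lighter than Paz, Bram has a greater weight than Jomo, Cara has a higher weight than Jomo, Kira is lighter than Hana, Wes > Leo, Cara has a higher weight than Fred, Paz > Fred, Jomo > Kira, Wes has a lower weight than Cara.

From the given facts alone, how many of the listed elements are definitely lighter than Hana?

Directly below Hana: Kira, Leo, Jomo, Fred.
One step further: Orla (5 so far).
Nothing else is reachable below Hana; 5 in all.

5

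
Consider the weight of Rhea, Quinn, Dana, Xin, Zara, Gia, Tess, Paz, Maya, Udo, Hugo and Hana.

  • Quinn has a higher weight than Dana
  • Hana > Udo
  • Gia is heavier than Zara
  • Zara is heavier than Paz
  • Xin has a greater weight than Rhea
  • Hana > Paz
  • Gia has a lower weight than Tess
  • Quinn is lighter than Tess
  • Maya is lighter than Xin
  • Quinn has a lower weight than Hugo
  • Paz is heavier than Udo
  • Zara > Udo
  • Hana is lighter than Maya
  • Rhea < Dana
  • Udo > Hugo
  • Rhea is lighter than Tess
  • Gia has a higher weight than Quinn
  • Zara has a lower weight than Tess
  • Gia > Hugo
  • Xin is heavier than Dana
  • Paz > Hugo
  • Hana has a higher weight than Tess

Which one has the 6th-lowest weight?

Paz

Piecing the relations together gives one ordering: Rhea < Dana < Quinn < Hugo < Udo < Paz < Zara < Gia < Tess < Hana < Maya < Xin.
Counting 6 from the smallest end gives Paz.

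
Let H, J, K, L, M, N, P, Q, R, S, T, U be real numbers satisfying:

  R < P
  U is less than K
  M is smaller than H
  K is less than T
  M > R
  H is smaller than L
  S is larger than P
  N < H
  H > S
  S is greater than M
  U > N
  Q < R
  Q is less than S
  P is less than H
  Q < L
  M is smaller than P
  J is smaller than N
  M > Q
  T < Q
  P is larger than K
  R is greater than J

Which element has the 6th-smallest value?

Piecing the relations together gives one ordering: J < N < U < K < T < Q < R < M < P < S < H < L.
Counting 6 from the smallest end gives Q.

Q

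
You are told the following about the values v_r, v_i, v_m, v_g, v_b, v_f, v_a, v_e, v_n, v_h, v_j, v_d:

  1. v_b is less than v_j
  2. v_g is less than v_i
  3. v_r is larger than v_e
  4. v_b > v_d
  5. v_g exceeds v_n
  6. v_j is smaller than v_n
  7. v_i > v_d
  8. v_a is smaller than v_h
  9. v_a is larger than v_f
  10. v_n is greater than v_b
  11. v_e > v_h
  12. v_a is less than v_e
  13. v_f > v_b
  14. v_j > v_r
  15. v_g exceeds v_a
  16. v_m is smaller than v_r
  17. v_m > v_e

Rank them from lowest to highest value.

Each adjacent pair is fixed by a given relation: v_d < v_b; v_b < v_f; v_f < v_a; v_a < v_h; v_h < v_e; v_e < v_m; v_m < v_r; v_r < v_j; v_j < v_n; v_n < v_g; v_g < v_i. Chaining them end to end gives the full order.

v_d < v_b < v_f < v_a < v_h < v_e < v_m < v_r < v_j < v_n < v_g < v_i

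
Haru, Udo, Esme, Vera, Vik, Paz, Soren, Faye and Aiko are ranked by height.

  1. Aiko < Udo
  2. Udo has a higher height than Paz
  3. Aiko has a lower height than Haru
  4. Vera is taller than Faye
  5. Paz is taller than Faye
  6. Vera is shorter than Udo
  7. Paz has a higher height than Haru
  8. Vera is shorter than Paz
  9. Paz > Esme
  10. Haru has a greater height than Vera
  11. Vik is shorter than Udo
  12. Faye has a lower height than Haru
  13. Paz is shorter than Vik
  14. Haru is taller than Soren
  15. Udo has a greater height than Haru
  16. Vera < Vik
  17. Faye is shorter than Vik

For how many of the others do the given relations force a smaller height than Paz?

6

From Paz the given relations immediately reach Esme, Faye, Vera, Haru.
From those, Aiko, Soren — 6 in total.
Nothing else is reachable below Paz; 6 in all.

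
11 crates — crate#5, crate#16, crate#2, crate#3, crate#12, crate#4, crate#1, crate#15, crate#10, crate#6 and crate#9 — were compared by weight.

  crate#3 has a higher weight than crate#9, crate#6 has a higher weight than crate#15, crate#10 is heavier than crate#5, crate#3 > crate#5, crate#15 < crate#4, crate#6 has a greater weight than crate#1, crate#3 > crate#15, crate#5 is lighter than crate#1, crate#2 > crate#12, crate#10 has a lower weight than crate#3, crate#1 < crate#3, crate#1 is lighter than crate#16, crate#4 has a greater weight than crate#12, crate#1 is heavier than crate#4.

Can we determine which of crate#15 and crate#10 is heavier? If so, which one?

Following every chain through crate#15: above crate#15 we get crate#4, crate#1, crate#6, crate#16, crate#3.
crate#10 is not reached, and no chain runs the other way from crate#10 to crate#15.
So the given relations leave the order of crate#15 and crate#10 undetermined.

undetermined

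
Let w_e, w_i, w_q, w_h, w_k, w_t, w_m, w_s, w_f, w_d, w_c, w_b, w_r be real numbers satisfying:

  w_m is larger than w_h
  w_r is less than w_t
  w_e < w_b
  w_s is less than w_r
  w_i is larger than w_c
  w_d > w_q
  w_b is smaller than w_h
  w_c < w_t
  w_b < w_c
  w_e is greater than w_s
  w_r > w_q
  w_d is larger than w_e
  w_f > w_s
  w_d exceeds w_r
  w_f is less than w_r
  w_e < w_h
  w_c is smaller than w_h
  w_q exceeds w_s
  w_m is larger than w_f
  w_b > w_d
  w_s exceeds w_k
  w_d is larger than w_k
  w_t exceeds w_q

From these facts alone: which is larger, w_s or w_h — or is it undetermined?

Link the given pairs in sequence: w_s < w_e; w_e < w_d; w_d < w_b; w_b < w_c; w_c < w_h.
Together: w_s < w_e < w_d < w_b < w_c < w_h.
So w_h is larger.

w_h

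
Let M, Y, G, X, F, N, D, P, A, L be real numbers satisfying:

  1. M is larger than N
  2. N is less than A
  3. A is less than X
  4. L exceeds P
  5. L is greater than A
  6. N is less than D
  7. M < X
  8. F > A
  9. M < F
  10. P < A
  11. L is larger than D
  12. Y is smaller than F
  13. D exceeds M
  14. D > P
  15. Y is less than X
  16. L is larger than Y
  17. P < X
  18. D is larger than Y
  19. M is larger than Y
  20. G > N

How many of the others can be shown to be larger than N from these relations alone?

From N the given relations immediately reach M, A, D, G.
From those, X, F, L — 7 in total.
No other element is forced above N by the given relations, so the count is 7.

7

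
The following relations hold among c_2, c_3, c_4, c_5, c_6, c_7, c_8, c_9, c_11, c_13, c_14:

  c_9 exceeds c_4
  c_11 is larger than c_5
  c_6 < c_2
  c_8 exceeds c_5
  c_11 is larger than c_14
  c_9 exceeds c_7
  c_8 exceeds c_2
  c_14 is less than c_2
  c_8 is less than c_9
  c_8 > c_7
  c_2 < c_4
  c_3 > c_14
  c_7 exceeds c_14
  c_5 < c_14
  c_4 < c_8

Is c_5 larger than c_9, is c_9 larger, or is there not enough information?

Chaining the given relations: c_5 < c_14 < c_2 < c_4 < c_8 < c_9.
So c_9 is larger.

c_9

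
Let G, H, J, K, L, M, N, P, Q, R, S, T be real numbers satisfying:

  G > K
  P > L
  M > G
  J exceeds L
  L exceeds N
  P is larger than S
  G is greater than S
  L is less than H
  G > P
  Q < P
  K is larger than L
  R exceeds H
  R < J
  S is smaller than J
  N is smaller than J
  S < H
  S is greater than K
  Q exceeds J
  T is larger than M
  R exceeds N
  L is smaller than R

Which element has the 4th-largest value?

Chaining the given pairs: N < L < K < S < H < R < J < Q < P < G < M < T.
The 4th largest is P.

P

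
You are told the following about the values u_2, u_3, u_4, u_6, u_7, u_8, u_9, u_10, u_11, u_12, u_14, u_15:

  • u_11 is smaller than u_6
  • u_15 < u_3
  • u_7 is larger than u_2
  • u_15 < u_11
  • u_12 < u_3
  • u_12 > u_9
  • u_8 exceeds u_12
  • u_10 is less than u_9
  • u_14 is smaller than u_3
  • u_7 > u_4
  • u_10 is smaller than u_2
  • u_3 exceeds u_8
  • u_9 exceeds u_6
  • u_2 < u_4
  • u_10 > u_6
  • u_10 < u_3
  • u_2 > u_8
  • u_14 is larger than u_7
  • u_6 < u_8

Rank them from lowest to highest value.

u_15 < u_11 < u_6 < u_10 < u_9 < u_12 < u_8 < u_2 < u_4 < u_7 < u_14 < u_3

Nothing is placed below u_15, so it is least; from there u_15 < u_11; u_11 < u_6; u_6 < u_10; u_10 < u_9; u_9 < u_12; u_12 < u_8; u_8 < u_2; u_2 < u_4; u_4 < u_7; u_7 < u_14; u_14 < u_3, each given directly.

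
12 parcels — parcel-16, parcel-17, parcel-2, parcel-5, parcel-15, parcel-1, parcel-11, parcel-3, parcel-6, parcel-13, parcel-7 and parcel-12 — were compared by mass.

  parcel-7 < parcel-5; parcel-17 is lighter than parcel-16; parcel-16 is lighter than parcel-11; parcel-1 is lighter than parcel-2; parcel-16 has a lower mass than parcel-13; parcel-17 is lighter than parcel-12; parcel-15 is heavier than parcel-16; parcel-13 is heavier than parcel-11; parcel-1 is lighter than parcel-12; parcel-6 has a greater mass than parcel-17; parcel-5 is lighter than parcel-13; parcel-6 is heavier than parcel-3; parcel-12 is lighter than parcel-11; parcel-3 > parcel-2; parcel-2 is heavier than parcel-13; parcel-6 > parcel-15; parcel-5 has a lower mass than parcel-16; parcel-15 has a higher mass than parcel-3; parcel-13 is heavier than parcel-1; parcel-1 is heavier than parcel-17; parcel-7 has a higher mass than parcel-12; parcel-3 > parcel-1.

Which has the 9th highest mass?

Piecing the relations together gives one ordering: parcel-17 < parcel-1 < parcel-12 < parcel-7 < parcel-5 < parcel-16 < parcel-11 < parcel-13 < parcel-2 < parcel-3 < parcel-15 < parcel-6.
The 9th largest is parcel-7.

parcel-7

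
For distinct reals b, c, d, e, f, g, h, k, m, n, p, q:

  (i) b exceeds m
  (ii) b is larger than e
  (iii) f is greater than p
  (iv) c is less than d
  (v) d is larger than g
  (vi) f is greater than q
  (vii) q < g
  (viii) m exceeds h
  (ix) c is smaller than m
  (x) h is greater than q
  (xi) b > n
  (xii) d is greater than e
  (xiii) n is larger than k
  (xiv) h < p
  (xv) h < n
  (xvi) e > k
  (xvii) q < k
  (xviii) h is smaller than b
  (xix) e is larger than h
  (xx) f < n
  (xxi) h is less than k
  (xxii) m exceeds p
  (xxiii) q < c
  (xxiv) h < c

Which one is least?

q

h is not least since q < h; c is not least since q < c; p is not least since h < p; g is not least since q < g; m is not least since c < m; k is not least since h < k; f is not least since p < f; e is not least since k < e; n is not least since h < n; d is not least since c < d; b is not least since n < b.
Only q has nothing below it, so q is the least.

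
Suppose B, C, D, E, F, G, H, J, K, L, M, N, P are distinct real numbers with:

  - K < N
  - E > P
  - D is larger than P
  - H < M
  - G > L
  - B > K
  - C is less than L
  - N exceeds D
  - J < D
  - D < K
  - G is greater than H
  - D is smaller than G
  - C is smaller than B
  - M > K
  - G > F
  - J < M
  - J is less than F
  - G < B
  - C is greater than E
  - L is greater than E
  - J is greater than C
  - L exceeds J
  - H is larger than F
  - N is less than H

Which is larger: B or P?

Following the relations from P: P < E < C < J < D < K < N < H < G < B.
So P < B; B is the larger of the two.

B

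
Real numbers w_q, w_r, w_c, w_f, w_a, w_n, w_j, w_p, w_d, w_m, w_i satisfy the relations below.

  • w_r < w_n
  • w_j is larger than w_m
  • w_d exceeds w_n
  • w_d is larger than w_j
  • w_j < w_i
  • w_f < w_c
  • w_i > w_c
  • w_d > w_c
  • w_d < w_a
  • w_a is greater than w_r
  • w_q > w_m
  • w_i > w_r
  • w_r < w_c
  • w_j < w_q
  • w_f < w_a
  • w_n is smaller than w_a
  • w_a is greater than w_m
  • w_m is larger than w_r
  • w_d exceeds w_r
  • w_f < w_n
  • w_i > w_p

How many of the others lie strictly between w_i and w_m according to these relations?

Chaining upward from w_m reaches: w_j, w_q, w_d, w_a.
Chaining downward from w_i reaches: w_f, w_r, w_j, w_c, w_p.
Strictly between w_m and w_i are those in both lists: w_j — 1 element.

1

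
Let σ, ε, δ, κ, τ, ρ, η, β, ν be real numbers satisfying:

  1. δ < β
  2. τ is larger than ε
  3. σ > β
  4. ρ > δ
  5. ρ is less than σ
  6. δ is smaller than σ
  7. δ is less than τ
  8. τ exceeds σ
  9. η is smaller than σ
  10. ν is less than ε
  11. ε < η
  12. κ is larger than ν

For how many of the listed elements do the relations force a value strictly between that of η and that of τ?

1

The relations place η below τ. An element lies strictly between them when it is forced above η and also forced below τ.
Above η: {σ}. Below τ: {δ, ν, ε, β, ρ, σ}.
Intersection: {σ} — 1.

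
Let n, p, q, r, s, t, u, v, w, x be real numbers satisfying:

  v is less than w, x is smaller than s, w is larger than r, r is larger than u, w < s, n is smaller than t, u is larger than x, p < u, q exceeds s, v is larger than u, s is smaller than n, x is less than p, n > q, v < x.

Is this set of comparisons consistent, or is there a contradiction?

inconsistent

Chaining the given relations yields v < x < p < u, so v < u. But one relation states u < v. These cannot both hold.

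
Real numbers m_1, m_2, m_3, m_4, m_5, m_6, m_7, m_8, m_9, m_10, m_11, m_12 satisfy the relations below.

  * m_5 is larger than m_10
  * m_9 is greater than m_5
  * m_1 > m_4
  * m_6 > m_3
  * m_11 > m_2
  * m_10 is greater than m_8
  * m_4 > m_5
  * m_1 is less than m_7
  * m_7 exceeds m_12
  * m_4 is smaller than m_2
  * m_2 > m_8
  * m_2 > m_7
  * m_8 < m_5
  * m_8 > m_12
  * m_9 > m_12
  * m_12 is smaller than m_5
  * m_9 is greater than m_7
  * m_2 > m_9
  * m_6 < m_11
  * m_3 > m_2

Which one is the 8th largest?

Piecing the relations together gives one ordering: m_12 < m_8 < m_10 < m_5 < m_4 < m_1 < m_7 < m_9 < m_2 < m_3 < m_6 < m_11.
The 8th largest is m_4.

m_4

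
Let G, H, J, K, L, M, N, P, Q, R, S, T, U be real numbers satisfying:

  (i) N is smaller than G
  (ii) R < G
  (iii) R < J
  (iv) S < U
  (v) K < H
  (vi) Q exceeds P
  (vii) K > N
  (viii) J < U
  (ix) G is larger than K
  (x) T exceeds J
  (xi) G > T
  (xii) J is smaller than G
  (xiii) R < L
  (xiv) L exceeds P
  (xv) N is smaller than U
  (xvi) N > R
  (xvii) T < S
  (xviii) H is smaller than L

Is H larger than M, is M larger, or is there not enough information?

undetermined

Following every chain through H: above H we get L; below H we get R, N, K.
M is not reached, and no chain runs the other way from M to H.
So the given relations leave the order of H and M undetermined.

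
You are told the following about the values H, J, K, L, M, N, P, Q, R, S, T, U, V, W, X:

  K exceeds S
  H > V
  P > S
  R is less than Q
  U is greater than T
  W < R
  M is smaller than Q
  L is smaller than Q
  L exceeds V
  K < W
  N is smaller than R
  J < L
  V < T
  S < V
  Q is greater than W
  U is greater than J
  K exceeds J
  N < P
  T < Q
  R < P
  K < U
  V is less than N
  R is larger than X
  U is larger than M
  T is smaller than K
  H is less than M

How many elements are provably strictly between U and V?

4

Chaining upward from V reaches: H, N, T, M, K, W, R, L, Q, P.
Chaining downward from U reaches: S, H, T, J, M, K.
Strictly between V and U are those in both lists: H, T, M, K — 4 elements.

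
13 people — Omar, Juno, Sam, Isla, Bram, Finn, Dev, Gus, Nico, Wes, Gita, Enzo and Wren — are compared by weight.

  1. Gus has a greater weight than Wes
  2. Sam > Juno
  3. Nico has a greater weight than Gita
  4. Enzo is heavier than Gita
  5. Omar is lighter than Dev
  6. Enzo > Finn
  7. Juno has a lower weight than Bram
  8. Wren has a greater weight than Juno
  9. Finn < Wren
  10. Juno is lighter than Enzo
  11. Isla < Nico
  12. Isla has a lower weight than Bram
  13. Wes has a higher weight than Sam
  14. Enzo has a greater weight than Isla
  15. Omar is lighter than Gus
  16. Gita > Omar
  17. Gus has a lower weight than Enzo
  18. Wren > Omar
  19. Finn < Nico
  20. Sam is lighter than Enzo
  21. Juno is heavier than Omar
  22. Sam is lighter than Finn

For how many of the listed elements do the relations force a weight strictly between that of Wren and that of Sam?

The relations place Sam below Wren. An element lies strictly between them when it is forced above Sam and also forced below Wren.
Above Sam: {Finn, Nico, Wes, Gus, Enzo}. Below Wren: {Omar, Juno, Finn}.
Intersection: {Finn} — 1.

1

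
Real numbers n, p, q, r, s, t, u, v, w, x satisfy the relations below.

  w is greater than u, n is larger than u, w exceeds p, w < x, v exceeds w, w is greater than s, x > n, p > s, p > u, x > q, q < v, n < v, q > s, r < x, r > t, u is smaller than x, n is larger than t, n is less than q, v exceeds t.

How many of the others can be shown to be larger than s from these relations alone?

Directly above s: q, p, w.
One step further: v, x (5 so far).
No other element is forced above s by the given relations, so the count is 5.

5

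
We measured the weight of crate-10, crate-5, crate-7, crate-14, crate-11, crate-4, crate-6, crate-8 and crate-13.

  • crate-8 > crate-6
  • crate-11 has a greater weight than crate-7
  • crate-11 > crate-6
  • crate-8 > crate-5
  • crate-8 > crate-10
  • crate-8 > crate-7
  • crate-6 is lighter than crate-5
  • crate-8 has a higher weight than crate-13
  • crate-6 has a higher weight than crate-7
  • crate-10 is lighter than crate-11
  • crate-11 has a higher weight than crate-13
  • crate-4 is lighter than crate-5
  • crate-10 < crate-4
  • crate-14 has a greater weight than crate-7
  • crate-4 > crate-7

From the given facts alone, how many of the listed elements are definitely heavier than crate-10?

Directly above crate-10: crate-4, crate-11, crate-8.
One step further: crate-5 (4 so far).
Nothing else is reachable above crate-10; 4 in all.

4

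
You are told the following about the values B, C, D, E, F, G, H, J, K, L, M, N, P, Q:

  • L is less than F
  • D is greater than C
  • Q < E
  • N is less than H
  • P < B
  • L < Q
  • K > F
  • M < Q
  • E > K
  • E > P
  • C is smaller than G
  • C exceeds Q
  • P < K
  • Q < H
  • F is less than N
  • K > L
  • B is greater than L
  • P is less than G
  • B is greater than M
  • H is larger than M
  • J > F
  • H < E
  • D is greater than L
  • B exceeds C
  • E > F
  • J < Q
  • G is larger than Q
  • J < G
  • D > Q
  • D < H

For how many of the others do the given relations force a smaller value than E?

11

The elements the relations force below E are P, L, F, J, M, N, Q, K, C, D, H — no chain reaches any other.
That is 11.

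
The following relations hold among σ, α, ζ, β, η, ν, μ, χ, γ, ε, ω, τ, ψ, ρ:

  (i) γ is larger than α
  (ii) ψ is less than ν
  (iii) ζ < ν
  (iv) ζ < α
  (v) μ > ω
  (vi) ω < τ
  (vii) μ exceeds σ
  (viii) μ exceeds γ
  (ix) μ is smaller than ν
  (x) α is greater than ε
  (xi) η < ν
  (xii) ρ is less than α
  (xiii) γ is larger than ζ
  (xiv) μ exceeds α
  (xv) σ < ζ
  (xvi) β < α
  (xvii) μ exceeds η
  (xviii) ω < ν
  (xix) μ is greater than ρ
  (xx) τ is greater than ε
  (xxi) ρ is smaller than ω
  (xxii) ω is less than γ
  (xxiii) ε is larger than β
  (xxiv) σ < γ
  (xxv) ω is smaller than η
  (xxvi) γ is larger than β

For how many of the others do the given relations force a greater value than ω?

From ω the given relations immediately reach η, γ, τ, μ, ν.
No other element is forced above ω by the given relations, so the count is 5.

5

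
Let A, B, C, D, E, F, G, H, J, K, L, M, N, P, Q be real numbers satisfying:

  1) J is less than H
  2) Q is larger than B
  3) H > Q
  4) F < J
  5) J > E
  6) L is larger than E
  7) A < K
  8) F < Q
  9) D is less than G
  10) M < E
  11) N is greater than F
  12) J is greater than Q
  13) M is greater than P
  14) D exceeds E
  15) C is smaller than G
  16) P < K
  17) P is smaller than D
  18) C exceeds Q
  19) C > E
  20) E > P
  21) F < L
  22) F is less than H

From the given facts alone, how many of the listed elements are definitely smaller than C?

Directly below C: E, Q.
One step further: P, M, F, B (6 so far).
No other element is forced below C by the given relations, so the count is 6.

6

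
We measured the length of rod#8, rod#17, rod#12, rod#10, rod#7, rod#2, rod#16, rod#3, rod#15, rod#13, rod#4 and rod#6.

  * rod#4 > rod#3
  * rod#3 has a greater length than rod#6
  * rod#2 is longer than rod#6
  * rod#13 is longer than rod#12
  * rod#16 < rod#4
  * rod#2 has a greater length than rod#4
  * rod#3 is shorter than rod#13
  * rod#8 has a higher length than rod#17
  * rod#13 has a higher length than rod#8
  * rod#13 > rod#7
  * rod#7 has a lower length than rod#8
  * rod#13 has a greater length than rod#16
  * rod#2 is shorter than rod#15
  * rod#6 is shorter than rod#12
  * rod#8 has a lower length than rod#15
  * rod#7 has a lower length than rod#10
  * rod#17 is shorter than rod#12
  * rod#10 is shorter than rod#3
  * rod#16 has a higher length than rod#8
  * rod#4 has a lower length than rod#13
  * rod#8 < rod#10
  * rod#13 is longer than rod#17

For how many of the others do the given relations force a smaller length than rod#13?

Directly below rod#13: rod#17, rod#7, rod#8, rod#3, rod#16, rod#4, rod#12.
One step further: rod#6, rod#10 (9 so far).
No other element is forced below rod#13 by the given relations, so the count is 9.

9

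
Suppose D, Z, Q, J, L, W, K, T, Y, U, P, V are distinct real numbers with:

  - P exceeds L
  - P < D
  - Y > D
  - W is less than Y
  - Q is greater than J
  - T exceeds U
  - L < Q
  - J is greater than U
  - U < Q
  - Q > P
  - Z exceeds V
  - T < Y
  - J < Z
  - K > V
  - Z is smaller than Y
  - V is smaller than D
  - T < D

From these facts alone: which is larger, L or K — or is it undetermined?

Following every chain through L: above L we get P, D, Y, Q.
K is not reached, and no chain runs the other way from K to L.
So the given relations leave the order of L and K undetermined.

undetermined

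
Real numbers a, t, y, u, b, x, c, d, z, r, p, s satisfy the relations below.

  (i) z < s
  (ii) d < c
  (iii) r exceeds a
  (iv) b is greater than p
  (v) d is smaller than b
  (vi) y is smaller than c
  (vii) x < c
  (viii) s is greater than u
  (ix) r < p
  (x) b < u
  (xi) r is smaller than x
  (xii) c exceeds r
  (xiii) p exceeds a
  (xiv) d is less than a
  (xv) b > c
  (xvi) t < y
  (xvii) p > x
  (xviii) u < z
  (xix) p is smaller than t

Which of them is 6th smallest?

t

Piecing the relations together gives one ordering: d < a < r < x < p < t < y < c < b < u < z < s.
The 6th smallest is t.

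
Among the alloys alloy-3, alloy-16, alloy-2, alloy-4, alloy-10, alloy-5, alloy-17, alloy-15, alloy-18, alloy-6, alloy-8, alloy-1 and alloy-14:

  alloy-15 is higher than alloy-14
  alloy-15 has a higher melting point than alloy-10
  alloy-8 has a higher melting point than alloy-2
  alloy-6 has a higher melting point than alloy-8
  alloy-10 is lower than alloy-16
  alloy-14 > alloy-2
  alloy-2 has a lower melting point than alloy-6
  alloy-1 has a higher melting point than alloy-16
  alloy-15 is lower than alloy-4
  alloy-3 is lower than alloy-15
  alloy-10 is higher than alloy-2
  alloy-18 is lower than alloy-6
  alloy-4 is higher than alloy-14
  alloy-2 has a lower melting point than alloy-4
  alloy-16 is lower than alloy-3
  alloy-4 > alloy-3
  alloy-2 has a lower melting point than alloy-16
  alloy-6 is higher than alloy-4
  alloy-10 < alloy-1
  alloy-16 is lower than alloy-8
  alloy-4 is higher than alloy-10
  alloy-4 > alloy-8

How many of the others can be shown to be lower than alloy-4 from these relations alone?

7

The elements the relations force below alloy-4 are alloy-2, alloy-10, alloy-16, alloy-14, alloy-3, alloy-8, alloy-15 — no chain reaches any other.
That is 7.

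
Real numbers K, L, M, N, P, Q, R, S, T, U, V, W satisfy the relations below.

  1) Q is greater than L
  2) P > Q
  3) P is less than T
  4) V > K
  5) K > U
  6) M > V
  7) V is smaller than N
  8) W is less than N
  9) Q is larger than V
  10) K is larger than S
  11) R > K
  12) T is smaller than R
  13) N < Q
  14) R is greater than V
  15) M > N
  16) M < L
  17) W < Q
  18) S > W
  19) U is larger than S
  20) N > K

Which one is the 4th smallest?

The consecutive relations fix a unique order: W < S < U < K < V < N < M < L < Q < P < T < R.
The 4th smallest is K.

K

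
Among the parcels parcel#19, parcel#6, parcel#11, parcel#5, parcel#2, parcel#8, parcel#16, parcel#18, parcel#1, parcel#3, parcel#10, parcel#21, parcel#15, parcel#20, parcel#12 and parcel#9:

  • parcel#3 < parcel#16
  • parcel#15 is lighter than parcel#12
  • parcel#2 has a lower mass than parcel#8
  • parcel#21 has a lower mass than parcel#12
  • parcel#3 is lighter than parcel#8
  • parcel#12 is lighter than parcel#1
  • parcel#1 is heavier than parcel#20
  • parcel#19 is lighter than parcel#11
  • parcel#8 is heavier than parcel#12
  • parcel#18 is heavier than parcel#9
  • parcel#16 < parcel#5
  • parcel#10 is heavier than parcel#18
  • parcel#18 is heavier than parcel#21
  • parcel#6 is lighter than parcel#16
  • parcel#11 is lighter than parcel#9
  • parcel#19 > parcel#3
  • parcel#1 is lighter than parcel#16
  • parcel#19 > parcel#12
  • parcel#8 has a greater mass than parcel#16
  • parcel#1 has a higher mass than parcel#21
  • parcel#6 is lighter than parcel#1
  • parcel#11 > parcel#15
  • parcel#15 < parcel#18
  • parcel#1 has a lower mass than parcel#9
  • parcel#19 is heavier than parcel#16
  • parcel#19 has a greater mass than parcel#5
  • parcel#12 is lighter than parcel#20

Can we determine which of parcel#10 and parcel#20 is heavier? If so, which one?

parcel#10

Chaining the given relations: parcel#20 < parcel#1 < parcel#16 < parcel#19 < parcel#11 < parcel#9 < parcel#18 < parcel#10.
So parcel#10 is heavier.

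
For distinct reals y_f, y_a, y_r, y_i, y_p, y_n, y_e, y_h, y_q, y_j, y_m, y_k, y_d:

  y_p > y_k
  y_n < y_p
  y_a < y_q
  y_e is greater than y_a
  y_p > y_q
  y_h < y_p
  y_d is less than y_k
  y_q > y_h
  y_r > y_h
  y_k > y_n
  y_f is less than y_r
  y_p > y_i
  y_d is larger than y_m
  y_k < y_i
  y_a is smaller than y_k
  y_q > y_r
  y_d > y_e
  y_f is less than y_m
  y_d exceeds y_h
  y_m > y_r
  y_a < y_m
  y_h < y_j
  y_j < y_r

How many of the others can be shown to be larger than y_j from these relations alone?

7

Directly above y_j: y_r.
One step further: y_q, y_m (3 so far).
One step further: y_d, y_p (5 so far).
One step further: y_k (6 so far).
One step further: y_i (7 so far).
No other element is forced above y_j by the given relations, so the count is 7.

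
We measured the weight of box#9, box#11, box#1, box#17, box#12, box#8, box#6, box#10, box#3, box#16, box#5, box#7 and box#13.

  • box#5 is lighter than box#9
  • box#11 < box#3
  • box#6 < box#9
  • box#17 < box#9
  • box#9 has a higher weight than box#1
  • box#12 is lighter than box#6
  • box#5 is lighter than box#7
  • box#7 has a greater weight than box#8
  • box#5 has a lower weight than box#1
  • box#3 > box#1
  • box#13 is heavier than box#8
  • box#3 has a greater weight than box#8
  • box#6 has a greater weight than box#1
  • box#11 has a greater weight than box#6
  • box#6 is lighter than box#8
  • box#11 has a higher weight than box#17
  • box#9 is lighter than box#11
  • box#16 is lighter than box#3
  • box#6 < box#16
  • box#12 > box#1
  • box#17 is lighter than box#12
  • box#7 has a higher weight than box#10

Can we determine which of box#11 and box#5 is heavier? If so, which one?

box#11

Chaining the given relations: box#5 < box#1 < box#12 < box#6 < box#9 < box#11.
So box#11 is heavier.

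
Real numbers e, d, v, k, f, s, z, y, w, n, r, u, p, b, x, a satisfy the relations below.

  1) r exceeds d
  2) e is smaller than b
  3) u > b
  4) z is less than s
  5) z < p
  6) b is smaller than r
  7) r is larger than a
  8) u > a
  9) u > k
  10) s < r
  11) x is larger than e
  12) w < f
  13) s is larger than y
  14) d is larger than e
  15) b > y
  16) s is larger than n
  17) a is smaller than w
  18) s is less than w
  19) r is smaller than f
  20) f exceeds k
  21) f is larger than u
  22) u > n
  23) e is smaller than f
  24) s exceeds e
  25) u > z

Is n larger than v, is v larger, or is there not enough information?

Following every chain through n: above n we get s, w, r, u, f.
v is not reached, and no chain runs the other way from v to n.
So the given relations leave the order of n and v undetermined.

undetermined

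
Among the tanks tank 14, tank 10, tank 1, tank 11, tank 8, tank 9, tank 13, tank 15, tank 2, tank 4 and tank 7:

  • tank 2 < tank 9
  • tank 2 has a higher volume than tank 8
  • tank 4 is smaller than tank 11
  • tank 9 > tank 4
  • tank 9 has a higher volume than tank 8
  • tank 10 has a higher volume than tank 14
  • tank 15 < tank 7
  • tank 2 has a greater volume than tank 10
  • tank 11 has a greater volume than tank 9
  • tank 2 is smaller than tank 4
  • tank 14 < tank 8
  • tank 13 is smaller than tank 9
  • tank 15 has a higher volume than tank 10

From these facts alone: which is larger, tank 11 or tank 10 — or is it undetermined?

The relevant relations are tank 10 < tank 2; tank 2 < tank 4; tank 4 < tank 9; tank 9 < tank 11.
Together: tank 10 < tank 2 < tank 4 < tank 9 < tank 11.
So tank 11 is larger.

tank 11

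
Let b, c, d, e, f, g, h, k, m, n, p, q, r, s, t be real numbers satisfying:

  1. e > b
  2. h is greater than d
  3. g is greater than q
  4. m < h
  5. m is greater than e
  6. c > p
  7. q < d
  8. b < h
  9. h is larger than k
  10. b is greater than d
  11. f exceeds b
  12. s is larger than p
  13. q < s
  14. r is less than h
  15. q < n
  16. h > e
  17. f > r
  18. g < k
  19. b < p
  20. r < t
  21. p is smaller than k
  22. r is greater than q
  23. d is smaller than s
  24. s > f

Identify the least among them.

q

Chaining upward from q: directly above it, d, r, g, n, s; then b, t, k, h, f; then e, p; then m, c.
That covers every other element, and nothing is given below q, so q is the least.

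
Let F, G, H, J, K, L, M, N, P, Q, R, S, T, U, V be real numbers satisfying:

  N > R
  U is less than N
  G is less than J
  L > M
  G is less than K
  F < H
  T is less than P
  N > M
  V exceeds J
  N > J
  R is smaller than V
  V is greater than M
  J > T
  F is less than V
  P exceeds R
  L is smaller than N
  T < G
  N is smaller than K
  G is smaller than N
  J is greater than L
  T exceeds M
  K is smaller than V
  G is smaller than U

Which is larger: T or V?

T < G and G < J give T < J.
Then J < N extends the chain to N.
With N < K: T < G < J < N < K.
With K < V: T < G < J < N < K < V.
So T < V; V is the larger of the two.

V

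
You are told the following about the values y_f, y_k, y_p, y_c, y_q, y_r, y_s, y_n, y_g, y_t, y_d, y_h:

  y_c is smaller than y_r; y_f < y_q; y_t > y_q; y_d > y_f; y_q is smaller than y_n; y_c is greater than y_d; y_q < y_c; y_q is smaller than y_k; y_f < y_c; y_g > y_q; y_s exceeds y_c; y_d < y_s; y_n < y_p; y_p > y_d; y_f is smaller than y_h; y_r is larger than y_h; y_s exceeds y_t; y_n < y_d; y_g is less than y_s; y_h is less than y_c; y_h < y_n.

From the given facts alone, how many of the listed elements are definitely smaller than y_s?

From y_s the given relations immediately reach y_g, y_d, y_t, y_c.
From those, y_f, y_h, y_q, y_n — 8 in total.
No other element is forced below y_s by the given relations, so the count is 8.

8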